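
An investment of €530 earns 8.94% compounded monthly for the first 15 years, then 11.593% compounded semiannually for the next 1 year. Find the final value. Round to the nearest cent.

Phase 1: 530·(1 + 0.00745)^180 ≈ 2,016.0722.
Phase 2: 2,016.0722·(1 + 0.057965)^2 ≈ 2,256.5694.

€2,256.57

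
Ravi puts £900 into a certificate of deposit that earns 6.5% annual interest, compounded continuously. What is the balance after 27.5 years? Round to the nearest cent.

A = P·e^(rt) = 900·e^(0.065·27.5) = 900·e^1.7875.
e^1.7875 ≈ 5.974497537, so A ≈ 5,377.0478.

£5,377.05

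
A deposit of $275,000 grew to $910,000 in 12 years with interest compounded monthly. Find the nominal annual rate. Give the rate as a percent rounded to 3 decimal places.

10.014%

The 144-period growth factor is 910,000/275,000 = 3.30909.
r/12 = 3.30909^(1/144) − 1 ≈ 0.00834486, so r ≈ 12·0.00834486 = 10.01383%.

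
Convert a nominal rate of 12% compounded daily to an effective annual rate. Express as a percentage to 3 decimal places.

One year is 365 periods at 0.000328767 each: (1 + 0.000328767)^365 ≈ 1.127475.
EAR = 1.127475 − 1 ≈ 12.74746%.

12.747%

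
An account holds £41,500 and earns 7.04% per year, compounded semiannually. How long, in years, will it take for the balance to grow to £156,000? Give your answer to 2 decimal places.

We need (1 + 0.0352)^(2t) = 3.759, so 2t = ln 3.759 / ln 1.0352 ≈ 38.2765.
t ≈ 38.2765/2 = 19.1383 years.

19.14 years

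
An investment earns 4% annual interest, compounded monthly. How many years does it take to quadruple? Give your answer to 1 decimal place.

34.7 years

(1 + 0.00333333)^(12t) = 4.
12t = ln 4 / ln(1 + 0.00333333) ≈ 1.3863/0.00332779 ≈ 416.5811.
t ≈ 34.7151.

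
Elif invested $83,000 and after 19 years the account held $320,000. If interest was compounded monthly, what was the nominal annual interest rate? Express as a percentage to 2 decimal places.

7.12%

(1 + r/12)^228 = 320,000/83,000 = 3.85542.
1 + r/12 = 3.85542^(1/228) ≈ 1.005936, so r/12 ≈ 0.00593632.
r ≈ 12·0.00593632 = 7.12359%.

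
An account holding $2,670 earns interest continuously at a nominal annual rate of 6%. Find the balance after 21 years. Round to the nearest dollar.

$9,413

A = P·e^(rt) = 2,670·e^(0.06·21) = 2,670·e^1.26.
e^1.26 ≈ 3.525421487, so A ≈ 9,412.8754.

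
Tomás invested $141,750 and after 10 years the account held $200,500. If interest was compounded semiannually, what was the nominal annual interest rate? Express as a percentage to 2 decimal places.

3.50%

(1 + r/2)^20 = 200,500/141,750 = 1.41446.
1 + r/2 = 1.41446^(1/20) ≈ 1.017489, so r/2 ≈ 0.0174886.
r ≈ 2·0.0174886 = 3.49773%.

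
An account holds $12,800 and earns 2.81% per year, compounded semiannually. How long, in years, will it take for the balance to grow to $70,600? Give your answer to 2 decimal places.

61.19 years

(1 + 0.01405)^(2t) = 70,600/12,800 = 5.5156.
2t·ln(1 + 0.01405) = ln(5.5156); 2t = 1.7076/0.0139522 ≈ 122.3881.
t ≈ 61.1941 years.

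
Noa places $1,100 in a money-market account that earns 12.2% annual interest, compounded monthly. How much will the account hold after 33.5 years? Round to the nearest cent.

$64,178.89

Growth factor = (1 + 0.122/12)^402 ≈ 58.344445647.
A ≈ 1,100 × 58.344445647 ≈ 64,178.8902.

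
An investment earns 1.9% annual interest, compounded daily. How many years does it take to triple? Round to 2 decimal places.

57.82 years

(1 + 0.0000520548)^(365t) = 3.
365t = ln 3 / ln(1 + 0.0000520548) ≈ 1.0986/5.20534e-05 ≈ 21105.4696.
t ≈ 57.8232.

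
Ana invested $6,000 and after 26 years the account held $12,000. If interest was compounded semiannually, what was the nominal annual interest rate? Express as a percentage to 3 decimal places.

2.684%

The 52-period growth factor is 12,000/6,000 = 2.
r/2 = 2^(1/52) − 1 ≈ 0.013419, so r ≈ 2·0.013419 = 2.68380%.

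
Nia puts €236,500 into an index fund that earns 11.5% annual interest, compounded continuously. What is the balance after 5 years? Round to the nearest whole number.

€420,291

A = P·e^(rt) = 236,500·e^(0.115·5) = 236,500·e^0.575.
e^0.575 ≈ 1.77713052691, so A ≈ 420,291.3696.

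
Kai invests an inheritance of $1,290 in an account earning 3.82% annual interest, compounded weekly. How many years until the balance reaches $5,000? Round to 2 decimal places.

We need (1 + 0.000734615)^(52t) = 3.876, so 52t = ln 3.876 / ln 1.000735 ≈ 1844.9018.
t ≈ 1844.9018/52 = 35.4789 years.

35.48 years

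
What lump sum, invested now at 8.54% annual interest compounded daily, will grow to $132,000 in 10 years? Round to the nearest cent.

$56,199.16

Growth factor = (1 + 0.0854/365)^3650 ≈ 2.34878954749.
P = 132,000/2.34878954749 ≈ 56,199.1602.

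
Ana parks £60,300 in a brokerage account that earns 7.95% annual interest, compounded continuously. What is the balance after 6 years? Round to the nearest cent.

A = P·e^(rt) = 60,300·e^(0.0795·6) = 60,300·e^0.477.
e^0.477 ≈ 1.6112334441, so A ≈ 97,157.3767.

£97,157.38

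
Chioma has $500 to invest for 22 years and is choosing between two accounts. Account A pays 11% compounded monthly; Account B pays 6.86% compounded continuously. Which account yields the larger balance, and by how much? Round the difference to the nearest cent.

Account A, by $3,299.73

A: (1 + 0.11/12)^264 ≈ 11.12256195, so 500 × 11.12256195 ≈ 5,561.2810.
B: e^(0.0686·22) = e^1.5092 ≈ 4.523110858, so 500 × 4.523110858 ≈ 2,261.5554.
Difference ≈ 3,299.7255 in favor of A.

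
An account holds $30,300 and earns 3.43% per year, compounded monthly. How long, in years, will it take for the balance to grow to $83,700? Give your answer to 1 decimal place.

(1 + 0.00285833)^(12t) = 83,700/30,300 = 2.7624.
12t·ln(1 + 0.00285833) = ln(2.7624); 12t = 1.0161/0.00285426 ≈ 355.9916.
t ≈ 29.6660 years.

29.7 years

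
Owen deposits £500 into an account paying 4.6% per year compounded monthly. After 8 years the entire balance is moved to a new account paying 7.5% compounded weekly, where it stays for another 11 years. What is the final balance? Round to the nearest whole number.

£1,646

Phase 1: 500·(1 + 0.046/12)^96 ≈ 721.9129.
Phase 2: 721.9129·(1 + 0.075/52)^572 ≈ 1,646.3404.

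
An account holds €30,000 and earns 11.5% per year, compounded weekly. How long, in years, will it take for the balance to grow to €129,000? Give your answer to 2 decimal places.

(1 + 0.00221154)^(52t) = 129,000/30,000 = 4.3.
52t·ln(1 + 0.00221154) = ln(4.3); 52t = 1.4586/0.0022091 ≈ 660.2767.
t ≈ 12.6976 years.

12.70 years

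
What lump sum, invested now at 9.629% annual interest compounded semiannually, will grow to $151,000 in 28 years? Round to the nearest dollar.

Growth factor = (1 + 0.048145)^56 ≈ 13.9186318854.
P = 151,000/13.9186318854 ≈ 10,848.7674.

$10,849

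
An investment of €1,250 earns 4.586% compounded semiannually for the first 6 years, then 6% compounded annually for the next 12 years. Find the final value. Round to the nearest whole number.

€3,302

After 6 years at 4.586%: 1,250 × 1.312656178 ≈ 1,640.8202.
Then 12 years at 6%: 1,640.8202 × 2.012196472 ≈ 3,301.6527.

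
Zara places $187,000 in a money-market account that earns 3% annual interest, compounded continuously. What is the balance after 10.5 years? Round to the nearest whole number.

$256,238

A = P·e^(rt) = 187,000·e^(0.03·10.5) = 187,000·e^0.315.
e^0.315 ≈ 1.37025931096, so A ≈ 256,238.4911.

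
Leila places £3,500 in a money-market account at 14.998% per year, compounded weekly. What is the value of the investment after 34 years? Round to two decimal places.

£569,491.17

Growth factor = (1 + 0.14998/52)^1768 ≈ 162.711761599.
A ≈ 3,500 × 162.711761599 ≈ 569,491.1656.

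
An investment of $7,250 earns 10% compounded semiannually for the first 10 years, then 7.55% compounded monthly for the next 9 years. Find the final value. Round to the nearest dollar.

$37,871

Phase 1: 7,250·(1 + 0.05)^20 ≈ 19,236.4084.
Phase 2: 19,236.4084·(1 + 0.0755/12)^108 ≈ 37,870.6378.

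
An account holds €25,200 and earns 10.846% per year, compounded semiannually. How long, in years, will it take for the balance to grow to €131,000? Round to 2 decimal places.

We need (1 + 0.05423)^(2t) = 5.1984, so 2t = ln 5.1984 / ln 1.05423 ≈ 31.2125.
t ≈ 31.2125/2 = 15.6063 years.

15.61 years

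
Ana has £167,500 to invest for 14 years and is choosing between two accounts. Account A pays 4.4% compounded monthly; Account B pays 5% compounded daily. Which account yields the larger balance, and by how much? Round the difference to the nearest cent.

A: (1 + 0.044/12)^168 ≈ 1.84942248427, so 167,500 × 1.84942248427 ≈ 309,778.2661.
B: (1 + 0.05/365)^5110 ≈ 2.01365616881, so 167,500 × 2.01365616881 ≈ 337,287.4083.
Difference ≈ 27,509.1422 in favor of B.

Account B, by £27,509.14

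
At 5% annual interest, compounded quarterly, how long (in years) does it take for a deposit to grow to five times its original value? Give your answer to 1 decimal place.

32.4 years

(1 + 0.0125)^(4t) = 5.
4t = ln 5 / ln(1 + 0.0125) ≈ 1.6094/0.0124225 ≈ 129.5581.
t ≈ 32.3895.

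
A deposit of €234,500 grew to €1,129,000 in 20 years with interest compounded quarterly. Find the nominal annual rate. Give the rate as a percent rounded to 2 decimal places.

(1 + r/4)^80 = 1,129,000/234,500 = 4.8145.
1 + r/4 = 4.8145^(1/80) ≈ 1.01984, so r/4 ≈ 0.0198396.
r ≈ 4·0.0198396 = 7.93586%.

7.94%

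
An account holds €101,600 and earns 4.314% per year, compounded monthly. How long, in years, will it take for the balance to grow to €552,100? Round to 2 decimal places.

39.31 years

(1 + 0.003595)^(12t) = 552,100/101,600 = 5.4341.
12t·ln(1 + 0.003595) = ln(5.4341); 12t = 1.6927/0.00358855 ≈ 471.6902.
t ≈ 39.3075 years.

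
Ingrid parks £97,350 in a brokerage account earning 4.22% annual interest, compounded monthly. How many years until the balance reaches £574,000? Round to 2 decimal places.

(1 + 0.00351667)^(12t) = 574,000/97,350 = 5.8963.
12t·ln(1 + 0.00351667) = ln(5.8963); 12t = 1.7743/0.0035105 ≈ 505.4317.
t ≈ 42.1193 years.

42.12 years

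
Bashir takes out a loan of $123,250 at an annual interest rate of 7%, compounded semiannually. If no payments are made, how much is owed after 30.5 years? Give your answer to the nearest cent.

Growth factor = (1 + 0.035)^61 ≈ 8.153824082285.
A ≈ 123,250 × 8.153824082285 ≈ 1,004,958.8181.

$1,004,958.82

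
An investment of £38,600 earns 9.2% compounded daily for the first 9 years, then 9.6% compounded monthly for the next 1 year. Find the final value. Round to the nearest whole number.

After 9 years at 9.2%: 38,600 × 2.2884979077 ≈ 88,336.0192.
Then 1 years at 9.6%: 88,336.0192 × 1.1003386937 ≈ 97,199.5400.

£97,200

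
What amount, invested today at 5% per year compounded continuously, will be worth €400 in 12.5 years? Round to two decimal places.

P = A·e^(−rt) = 400·e^(−0.625).
e^(−0.625) ≈ 0.535261429, so P ≈ 214.1046.

€214.10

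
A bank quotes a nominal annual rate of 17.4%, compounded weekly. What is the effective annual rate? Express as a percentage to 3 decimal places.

18.971%

EAR = (1 + 17.4%/52)^52 − 1 = (1 + 0.00334615)^52 − 1.
(1 + 0.00334615)^52 ≈ 1.18971, so EAR ≈ 18.97099%.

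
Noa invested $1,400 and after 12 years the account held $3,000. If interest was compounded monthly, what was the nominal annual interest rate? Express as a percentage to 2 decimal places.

6.37%

(1 + r/12)^144 = 3,000/1,400 = 2.14286.
1 + r/12 = 2.14286^(1/144) ≈ 1.005307, so r/12 ≈ 0.00530667.
r ≈ 12·0.00530667 = 6.36800%.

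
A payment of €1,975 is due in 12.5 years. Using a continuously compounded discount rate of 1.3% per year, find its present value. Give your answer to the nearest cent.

P = A·e^(−rt) = 1,975·e^(−0.1625).
e^(−0.1625) ≈ 0.8500160902, so P ≈ 1,678.7818.

€1,678.78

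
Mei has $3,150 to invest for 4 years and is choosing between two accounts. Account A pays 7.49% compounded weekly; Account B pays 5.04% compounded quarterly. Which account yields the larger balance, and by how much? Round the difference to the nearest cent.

Account A, by $400.71

Account A growth factor: (1 + 0.0749/52)^208 ≈ 1.349028141; balance ≈ 4,249.4386.
Account B growth factor: (1 + 0.0126)^16 ≈ 1.221818703; balance ≈ 3,848.7289.
Account A is larger by 400.7097.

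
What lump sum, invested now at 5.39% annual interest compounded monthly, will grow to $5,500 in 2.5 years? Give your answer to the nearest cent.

$4,808.09

Growth factor = (1 + 0.0539/12)^30 ≈ 1.143905491.
P = 5,500/1.143905491 ≈ 4,808.0895.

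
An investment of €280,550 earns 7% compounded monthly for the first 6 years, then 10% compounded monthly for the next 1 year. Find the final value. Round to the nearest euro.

After 6 years at 7%: 280,550 × 1.52010550426 ≈ 426,465.5992.
Then 1 years at 10%: 426,465.5992 × 1.10471306744 ≈ 471,122.1203.

€471,122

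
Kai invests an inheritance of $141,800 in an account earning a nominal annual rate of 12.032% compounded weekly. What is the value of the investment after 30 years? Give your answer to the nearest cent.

$5,217,888.07

Growth factor = (1 + 0.12032/52)^1560 ≈ 36.79751814161.
A ≈ 141,800 × 36.79751814161 ≈ 5,217,888.0725.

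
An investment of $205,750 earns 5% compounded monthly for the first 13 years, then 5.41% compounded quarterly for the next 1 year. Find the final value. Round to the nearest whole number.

$415,320

After 13 years at 5%: 205,750 × 1.91295579631 ≈ 393,590.6551.
Then 1 years at 5.41%: 393,590.6551 × 1.05520748349 ≈ 415,319.8047.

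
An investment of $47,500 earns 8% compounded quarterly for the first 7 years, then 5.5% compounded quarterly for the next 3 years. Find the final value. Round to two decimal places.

$97,424.64

Phase 1: 47,500·(1 + 0.02)^28 ≈ 82,698.6498.
Phase 2: 82,698.6498·(1 + 0.01375)^12 ≈ 97,424.6436.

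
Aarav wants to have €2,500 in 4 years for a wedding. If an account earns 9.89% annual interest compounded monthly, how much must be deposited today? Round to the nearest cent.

€1,685.92

Periodic rate = 9.89%/12 = 0.00824167; 48 periods.
P = 2,500/(1 + 0.0989/12)^48 ≈ 2,500/1.482868964 ≈ 1,685.9210.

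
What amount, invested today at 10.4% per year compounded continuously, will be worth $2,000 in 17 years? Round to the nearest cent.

P = A·e^(−rt) = 2,000·e^(−1.768).
e^(−1.768) ≈ 0.1706739957, so P ≈ 341.3480.

$341.35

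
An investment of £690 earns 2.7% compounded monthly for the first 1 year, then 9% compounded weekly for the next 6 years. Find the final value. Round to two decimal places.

£1,215.84

Phase 1: 690·(1 + 0.00225)^12 ≈ 708.8623.
Phase 2: 708.8623·(1 + 0.09/52)^312 ≈ 1,215.8449.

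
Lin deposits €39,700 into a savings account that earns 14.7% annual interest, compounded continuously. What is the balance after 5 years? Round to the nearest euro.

€82,794

A = P·e^(rt) = 39,700·e^(0.147·5) = 39,700·e^0.735.
e^0.735 ≈ 2.0854819925, so A ≈ 82,793.6351.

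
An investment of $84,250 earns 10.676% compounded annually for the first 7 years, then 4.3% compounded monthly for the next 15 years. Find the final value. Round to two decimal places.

$326,259.64

After 7 years at 10.676%: 84,250 × 2.03410881936 ≈ 171,373.6680.
Then 15 years at 4.3%: 171,373.6680 × 1.90379093684 ≈ 326,259.6360.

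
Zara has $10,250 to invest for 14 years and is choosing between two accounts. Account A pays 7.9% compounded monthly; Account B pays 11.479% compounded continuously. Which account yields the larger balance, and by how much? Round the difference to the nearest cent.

Account B, by $20,262.35

Account A growth factor: (1 + 0.079/12)^168 ≈ 3.0113103501; balance ≈ 30,865.9311.
Account B growth factor: e^(0.11479·14) = e^1.60706 ≈ 4.9881245628; balance ≈ 51,128.2768.
Account B is larger by 20,262.3457.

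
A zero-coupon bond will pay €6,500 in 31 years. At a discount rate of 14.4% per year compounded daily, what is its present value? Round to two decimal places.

€74.92

Periodic rate = 14.4%/365 = 0.000394521; 11315 periods.
P = 6,500/(1 + 0.144/365)^11315 ≈ 6,500/86.75774216 ≈ 74.9213.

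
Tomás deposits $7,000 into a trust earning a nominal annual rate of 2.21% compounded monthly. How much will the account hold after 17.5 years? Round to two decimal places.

$10,301.65

Growth factor = (1 + 0.0221/12)^210 ≈ 1.4716648403.
A ≈ 7,000 × 1.4716648403 ≈ 10,301.6539.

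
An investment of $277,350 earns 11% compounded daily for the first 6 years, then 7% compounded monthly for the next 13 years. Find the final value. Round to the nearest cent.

Phase 1: 277,350·(1 + 0.11/365)^2190 ≈ 536,561.2999.
Phase 2: 536,561.2999·(1 + 0.07/12)^156 ≈ 1,329,471.7004.

$1,329,471.70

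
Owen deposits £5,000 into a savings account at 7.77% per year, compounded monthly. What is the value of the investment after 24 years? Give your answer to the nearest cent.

£32,079.80

Growth factor = (1 + 0.006475)^288 ≈ 6.4159600573.
A ≈ 5,000 × 6.4159600573 ≈ 32,079.8003.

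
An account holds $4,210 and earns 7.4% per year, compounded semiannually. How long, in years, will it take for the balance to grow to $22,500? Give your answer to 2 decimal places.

23.07 years

(1 + 0.037)^(2t) = 22,500/4,210 = 5.3444.
2t·ln(1 + 0.037) = ln(5.3444); 2t = 1.6761/0.0363319 ≈ 46.1317.
t ≈ 23.0658 years.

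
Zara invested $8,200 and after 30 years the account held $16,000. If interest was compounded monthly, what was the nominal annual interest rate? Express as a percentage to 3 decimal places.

2.230%

(1 + r/12)^360 = 16,000/8,200 = 1.95122.
1 + r/12 = 1.95122^(1/360) ≈ 1.001859, so r/12 ≈ 0.00185854.
r ≈ 12·0.00185854 = 2.23025%.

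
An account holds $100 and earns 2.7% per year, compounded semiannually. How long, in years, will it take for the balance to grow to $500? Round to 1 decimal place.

60.0 years

(1 + 0.0135)^(2t) = 500/100 = 5.
2t·ln(1 + 0.0135) = ln(5); 2t = 1.6094/0.0134097 ≈ 120.0205.
t ≈ 60.0103 years.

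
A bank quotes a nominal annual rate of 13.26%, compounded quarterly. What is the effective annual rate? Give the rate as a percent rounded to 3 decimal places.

One year is 4 periods at 0.03315 each: (1 + 0.03315)^4 ≈ 1.13934.
EAR = 1.13934 − 1 ≈ 13.93405%.

13.934%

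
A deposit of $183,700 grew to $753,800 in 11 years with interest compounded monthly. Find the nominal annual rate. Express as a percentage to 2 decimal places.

(1 + r/12)^132 = 753,800/183,700 = 4.10343.
1 + r/12 = 4.10343^(1/132) ≈ 1.010753, so r/12 ≈ 0.010753.
r ≈ 12·0.010753 = 12.90364%.

12.90%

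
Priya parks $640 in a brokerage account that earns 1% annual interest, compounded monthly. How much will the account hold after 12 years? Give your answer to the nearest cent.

$721.56

Growth factor = (1 + 0.01/12)^144 ≈ 1.12744051.
A ≈ 640 × 1.12744051 ≈ 721.5619.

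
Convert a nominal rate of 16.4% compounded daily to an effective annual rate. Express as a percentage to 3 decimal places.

17.817%

EAR = (1 + 16.4%/365)^365 − 1 = (1 + 0.000449315)^365 − 1.
(1 + 0.000449315)^365 ≈ 1.178171, so EAR ≈ 17.81709%.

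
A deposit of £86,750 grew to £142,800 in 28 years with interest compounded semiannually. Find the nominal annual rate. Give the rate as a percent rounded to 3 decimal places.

1.788%

The 56-period growth factor is 142,800/86,750 = 1.64611.
r/2 = 1.64611^(1/56) − 1 ≈ 0.00893999, so r ≈ 2·0.00893999 = 1.78800%.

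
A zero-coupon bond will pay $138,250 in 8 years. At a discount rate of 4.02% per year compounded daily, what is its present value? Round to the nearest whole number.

$100,231

Growth factor = (1 + 0.0402/365)^2920 ≈ 1.37930850641.
P = 138,250/1.37930850641 ≈ 100,231.3836.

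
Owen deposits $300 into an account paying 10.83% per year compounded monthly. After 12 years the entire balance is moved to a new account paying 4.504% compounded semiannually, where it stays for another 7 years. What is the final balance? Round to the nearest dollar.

After 12 years at 10.83%: 300 × 3.646510206 ≈ 1,093.9531.
Then 7 years at 4.504%: 1,093.9531 × 1.365857397 ≈ 1,494.1839.

$1,494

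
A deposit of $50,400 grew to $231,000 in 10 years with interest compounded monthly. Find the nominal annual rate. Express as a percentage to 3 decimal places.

The 120-period growth factor is 231,000/50,400 = 4.58333.
r/12 = 4.58333^(1/120) − 1 ≈ 0.0127677, so r ≈ 12·0.0127677 = 15.32125%.

15.321%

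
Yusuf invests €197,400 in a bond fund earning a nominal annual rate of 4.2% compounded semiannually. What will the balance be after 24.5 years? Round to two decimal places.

€546,523.08

Growth factor = (1 + 0.021)^49 ≈ 2.76860731651.
A ≈ 197,400 × 2.76860731651 ≈ 546,523.0843.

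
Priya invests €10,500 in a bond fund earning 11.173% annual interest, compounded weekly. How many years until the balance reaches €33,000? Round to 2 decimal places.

We need (1 + 0.00214865)^(52t) = 3.1429, so 52t = ln 3.1429 / ln 1.002149 ≈ 533.5257.
t ≈ 533.5257/52 = 10.2601 years.

10.26 years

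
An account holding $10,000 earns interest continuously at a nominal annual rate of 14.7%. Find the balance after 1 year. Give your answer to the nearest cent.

$11,583.54

A = P·e^(rt) = 10,000·e^(0.147·1) = 10,000·e^0.147.
e^0.147 ≈ 1.158353963, so A ≈ 11,583.5396.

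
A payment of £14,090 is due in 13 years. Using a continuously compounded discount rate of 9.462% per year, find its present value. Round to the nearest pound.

P = A·e^(−rt) = 14,090·e^(−1.23006).
e^(−1.23006) ≈ 0.29227504065, so P ≈ 4,118.1553.

£4,118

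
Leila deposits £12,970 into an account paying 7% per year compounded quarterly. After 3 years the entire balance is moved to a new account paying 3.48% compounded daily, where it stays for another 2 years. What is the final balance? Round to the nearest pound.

Phase 1: 12,970·(1 + 0.0175)^12 ≈ 15,971.7679.
Phase 2: 15,971.7679·(1 + 0.0348/365)^730 ≈ 17,122.9444.

£17,123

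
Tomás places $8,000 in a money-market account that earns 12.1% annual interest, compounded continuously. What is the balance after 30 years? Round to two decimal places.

$301,702.53

A = P·e^(rt) = 8,000·e^(0.121·30) = 8,000·e^3.63.
e^3.63 ≈ 37.7128166172, so A ≈ 301,702.5329.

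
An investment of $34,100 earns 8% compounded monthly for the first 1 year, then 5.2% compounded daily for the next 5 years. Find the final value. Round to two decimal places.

Phase 1: 34,100·(1 + 0.08/12)^12 ≈ 36,930.2832.
Phase 2: 36,930.2832·(1 + 0.052/365)^1825 ≈ 47,895.1084.

$47,895.11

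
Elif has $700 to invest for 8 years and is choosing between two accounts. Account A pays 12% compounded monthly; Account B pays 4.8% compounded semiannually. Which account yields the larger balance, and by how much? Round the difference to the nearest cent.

Account A, by $796.44

Account A growth factor: (1 + 0.01)^96 ≈ 2.599272926; balance ≈ 1,819.4910.
Account B growth factor: (1 + 0.024)^16 ≈ 1.461501637; balance ≈ 1,023.0511.
Account A is larger by 796.4399.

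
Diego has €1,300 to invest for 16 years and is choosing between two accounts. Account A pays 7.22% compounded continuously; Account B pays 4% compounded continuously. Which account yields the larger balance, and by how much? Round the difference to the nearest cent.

Account A, by €1,661.63

Account A growth factor: e^(0.0722·16) = e^1.1552 ≈ 3.174658286; balance ≈ 4,127.0558.
Account B growth factor: e^(0.04·16) = e^0.64 ≈ 1.896480879; balance ≈ 2,465.4251.
Account A is larger by 1,661.6306.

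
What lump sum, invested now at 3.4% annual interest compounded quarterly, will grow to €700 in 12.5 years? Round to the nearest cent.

€458.46

Growth factor = (1 + 0.0085)^50 ≈ 1.52684562.
P = 700/1.52684562 ≈ 458.4615.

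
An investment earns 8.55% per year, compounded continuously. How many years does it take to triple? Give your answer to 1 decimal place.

e^(0.0855t) = 3, so 0.0855t = ln 3 ≈ 1.0986.
t ≈ 1.0986/0.0855 ≈ 12.8493.

12.8 years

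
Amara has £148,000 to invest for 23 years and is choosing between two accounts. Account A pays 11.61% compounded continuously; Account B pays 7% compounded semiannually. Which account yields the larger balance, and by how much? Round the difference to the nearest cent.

Account A growth factor: e^(0.1161·23) = e^2.6703 ≈ 14.44430183342; balance ≈ 2,137,756.6713.
Account B growth factor: (1 + 0.035)^46 ≈ 4.86694110063; balance ≈ 720,307.2829.
Account A is larger by 1,417,449.3885.

Account A, by £1,417,449.39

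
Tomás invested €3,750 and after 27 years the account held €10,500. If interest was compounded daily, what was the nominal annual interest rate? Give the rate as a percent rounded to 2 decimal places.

(1 + r/365)^9855 = 10,500/3,750 = 2.8.
1 + r/365 = 2.8^(1/9855) ≈ 1.000104, so r/365 ≈ 0.000104482.
r ≈ 365·0.000104482 = 3.81360%.

3.81%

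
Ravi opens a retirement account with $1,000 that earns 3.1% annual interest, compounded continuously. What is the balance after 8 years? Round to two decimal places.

$1,281.46

A = P·e^(rt) = 1,000·e^(0.031·8) = 1,000·e^0.248.
e^0.248 ≈ 1.281459932, so A ≈ 1,281.4599.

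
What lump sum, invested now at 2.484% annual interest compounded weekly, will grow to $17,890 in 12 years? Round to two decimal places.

Growth factor = (1 + 0.02484/52)^624 ≈ 1.3471736799.
P = 17,890/1.3471736799 ≈ 13,279.6537.

$13,279.65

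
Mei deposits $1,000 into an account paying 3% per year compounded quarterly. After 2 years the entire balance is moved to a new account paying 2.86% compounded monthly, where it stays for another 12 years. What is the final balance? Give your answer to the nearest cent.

After 2 years at 3%: 1,000 × 1.061598848 ≈ 1,061.5988.
Then 12 years at 2.86%: 1,061.5988 × 1.408875218 ≈ 1,495.6603.

$1,495.66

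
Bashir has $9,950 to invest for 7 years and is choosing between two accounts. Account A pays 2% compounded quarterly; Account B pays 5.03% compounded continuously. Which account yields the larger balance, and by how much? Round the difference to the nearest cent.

Account B, by $2,708.17

A: (1 + 0.005)^28 ≈ 1.14987261, so 9,950 × 1.14987261 ≈ 11,441.2325.
B: e^(0.0503·7) = e^0.3521 ≈ 1.4220507217, so 9,950 × 1.4220507217 ≈ 14,149.4047.
Difference ≈ 2,708.1722 in favor of B.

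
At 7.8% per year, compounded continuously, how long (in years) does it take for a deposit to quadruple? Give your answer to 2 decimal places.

e^(0.078t) = 4, so 0.078t = ln 4 ≈ 1.3863.
t ≈ 1.3863/0.078 ≈ 17.7730.

17.77 years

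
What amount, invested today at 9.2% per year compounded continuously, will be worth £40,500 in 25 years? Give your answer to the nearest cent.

P = A·e^(−rt) = 40,500·e^(−2.3).
e^(−2.3) ≈ 0.10025884372, so P ≈ 4,060.4832.

£4,060.48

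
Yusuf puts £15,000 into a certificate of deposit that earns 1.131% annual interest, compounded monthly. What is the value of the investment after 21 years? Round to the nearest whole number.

£19,019

Periodic rate = 1.131%/12 = 0.0009425; periods = 12·21 = 252.
A = 15,000·(1 + 0.0009425)^252 ≈ 15,000·1.2679458419 ≈ 19,019.1876.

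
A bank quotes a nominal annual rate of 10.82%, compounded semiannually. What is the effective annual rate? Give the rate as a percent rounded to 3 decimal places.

11.113%

One year is 2 periods at 0.0541 each: (1 + 0.0541)^2 ≈ 1.111127.
EAR = 1.111127 − 1 ≈ 11.11268%.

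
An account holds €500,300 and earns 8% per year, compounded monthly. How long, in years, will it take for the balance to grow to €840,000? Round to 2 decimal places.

6.50 years

We need (1 + 0.00666667)^(12t) = 1.679, so 12t = ln 1.679 / ln 1.006667 ≈ 77.9879.
t ≈ 77.9879/12 = 6.4990 years.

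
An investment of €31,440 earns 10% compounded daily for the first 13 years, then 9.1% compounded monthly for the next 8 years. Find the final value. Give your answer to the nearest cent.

€238,210.91

After 13 years at 10%: 31,440 × 3.66864340871 ≈ 115,342.1488.
Then 8 years at 9.1%: 115,342.1488 × 2.06525466403 ≈ 238,210.9107.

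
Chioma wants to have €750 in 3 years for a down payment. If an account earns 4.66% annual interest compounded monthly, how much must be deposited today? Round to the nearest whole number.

Periodic rate = 4.66%/12 = 0.00388333; 36 periods.
P = 750/(1 + 0.0466/12)^36 ≈ 750/1.14973244 ≈ 652.3257.

€652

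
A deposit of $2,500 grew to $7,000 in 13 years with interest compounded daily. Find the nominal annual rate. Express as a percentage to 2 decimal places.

The 4745-period growth factor is 7,000/2,500 = 2.8.
r/365 = 2.8^(1/4745) − 1 ≈ 0.000217014, so r ≈ 365·0.000217014 = 7.92101%.

7.92%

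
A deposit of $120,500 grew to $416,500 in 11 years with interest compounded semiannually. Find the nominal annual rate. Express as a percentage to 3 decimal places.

(1 + r/2)^22 = 416,500/120,500 = 3.45643.
1 + r/2 = 3.45643^(1/22) ≈ 1.057994, so r/2 ≈ 0.0579937.
r ≈ 2·0.0579937 = 11.59874%.

11.599%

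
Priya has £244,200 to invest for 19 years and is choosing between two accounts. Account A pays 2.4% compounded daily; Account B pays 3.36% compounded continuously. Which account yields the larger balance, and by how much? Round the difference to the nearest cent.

Account A growth factor: (1 + 0.024/365)^6935 ≈ 1.57772669269; balance ≈ 385,280.8584.
Account B growth factor: e^(0.0336·19) = e^0.6384 ≈ 1.8934489361; balance ≈ 462,380.2302.
Account B is larger by 77,099.3718.

Account B, by £77,099.37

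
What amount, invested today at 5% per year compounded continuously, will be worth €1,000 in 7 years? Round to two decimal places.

P = A·e^(−rt) = 1,000·e^(−0.35).
e^(−0.35) ≈ 0.70468809, so P ≈ 704.6881.

€704.69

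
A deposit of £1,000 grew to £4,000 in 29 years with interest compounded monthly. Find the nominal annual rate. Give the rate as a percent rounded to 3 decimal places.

(1 + r/12)^348 = 4,000/1,000 = 4.
1 + r/12 = 4^(1/348) ≈ 1.003992, so r/12 ≈ 0.00399155.
r ≈ 12·0.00399155 = 4.78986%.

4.790%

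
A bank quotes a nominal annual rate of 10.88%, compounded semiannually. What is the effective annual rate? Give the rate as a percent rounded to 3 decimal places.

EAR = (1 + 10.88%/2)^2 − 1 = (1 + 0.0544)^2 − 1.
(1 + 0.0544)^2 ≈ 1.111759, so EAR ≈ 11.17594%.

11.176%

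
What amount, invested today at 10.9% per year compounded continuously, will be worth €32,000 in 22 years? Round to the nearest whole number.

P = A·e^(−rt) = 32,000·e^(−2.398).
e^(−2.398) ≈ 0.090899570753, so P ≈ 2,908.7863.

€2,909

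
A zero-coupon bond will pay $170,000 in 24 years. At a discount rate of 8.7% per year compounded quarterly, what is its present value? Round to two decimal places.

$21,545.81

Growth factor = (1 + 0.02175)^96 ≈ 7.89016440973.
P = 170,000/7.89016440973 ≈ 21,545.8121.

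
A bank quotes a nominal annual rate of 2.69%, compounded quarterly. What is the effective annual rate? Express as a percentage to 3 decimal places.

EAR = (1 + 2.69%/4)^4 − 1 = (1 + 0.006725)^4 − 1.
(1 + 0.006725)^4 ≈ 1.027173, so EAR ≈ 2.71726%.

2.717%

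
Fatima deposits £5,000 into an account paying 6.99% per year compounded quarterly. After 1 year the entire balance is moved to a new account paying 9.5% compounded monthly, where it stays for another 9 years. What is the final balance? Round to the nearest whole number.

Phase 1: 5,000·(1 + 0.017475)^4 ≈ 5,358.7685.
Phase 2: 5,358.7685·(1 + 0.095/12)^108 ≈ 12,558.1212.

£12,558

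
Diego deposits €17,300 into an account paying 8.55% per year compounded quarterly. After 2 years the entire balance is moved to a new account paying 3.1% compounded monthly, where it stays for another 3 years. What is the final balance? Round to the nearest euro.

€22,484

Phase 1: 17,300·(1 + 0.021375)^8 ≈ 20,489.3363.
Phase 2: 20,489.3363·(1 + 0.031/12)^36 ≈ 22,483.5662.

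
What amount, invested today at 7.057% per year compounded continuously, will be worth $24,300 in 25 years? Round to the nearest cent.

$4,162.96

P = A·e^(−rt) = 24,300·e^(−1.76425).
e^(−1.76425) ≈ 0.17131522473, so P ≈ 4,162.9600.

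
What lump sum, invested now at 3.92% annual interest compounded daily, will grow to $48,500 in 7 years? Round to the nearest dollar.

$36,862

Periodic rate = 3.92%/365 = 0.000107397; 2555 periods.
P = 48,500/(1 + 0.0392/365)^2555 ≈ 48,500/1.3157216076 ≈ 36,861.9013.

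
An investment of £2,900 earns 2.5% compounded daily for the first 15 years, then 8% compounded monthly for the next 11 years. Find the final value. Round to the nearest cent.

£10,142.94

After 15 years at 2.5%: 2,900 × 1.4549727299 ≈ 4,219.4209.
Then 11 years at 8%: 4,219.4209 × 2.4038692793 ≈ 10,142.9363.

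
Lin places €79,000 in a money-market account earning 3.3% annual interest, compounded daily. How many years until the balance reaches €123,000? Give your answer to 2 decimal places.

13.42 years

We need (1 + 0.000090411)^(365t) = 1.557, so 365t = ln 1.557 / ln 1.00009 ≈ 4897.1554.
t ≈ 4897.1554/365 = 13.4169 years.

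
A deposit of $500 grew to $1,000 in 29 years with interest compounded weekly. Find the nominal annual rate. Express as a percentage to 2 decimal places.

2.39%

The 1508-period growth factor is 1,000/500 = 2.
r/52 = 2^(1/1508) − 1 ≈ 0.000459752, so r ≈ 52·0.000459752 = 2.39071%.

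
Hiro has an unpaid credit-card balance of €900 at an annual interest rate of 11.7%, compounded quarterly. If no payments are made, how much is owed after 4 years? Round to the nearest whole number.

Growth factor = (1 + 0.02925)^16 ≈ 1.586112584.
A ≈ 900 × 1.586112584 ≈ 1,427.5013.

€1,428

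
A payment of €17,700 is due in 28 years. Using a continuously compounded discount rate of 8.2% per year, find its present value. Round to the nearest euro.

P = A·e^(−rt) = 17,700·e^(−2.296).
e^(−2.296) ≈ 0.10066068224, so P ≈ 1,781.6941.

€1,782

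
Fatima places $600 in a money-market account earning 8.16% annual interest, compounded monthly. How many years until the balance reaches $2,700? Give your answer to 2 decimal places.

18.49 years

We need (1 + 0.0068)^(12t) = 4.5, so 12t = ln 4.5 / ln 1.0068 ≈ 221.9390.
t ≈ 221.9390/12 = 18.4949 years.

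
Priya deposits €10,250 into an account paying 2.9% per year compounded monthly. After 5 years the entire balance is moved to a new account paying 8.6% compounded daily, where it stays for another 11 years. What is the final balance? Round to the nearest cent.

Phase 1: 10,250·(1 + 0.029/12)^60 ≈ 11,847.3330.
Phase 2: 11,847.3330·(1 + 0.086/365)^4015 ≈ 30,508.0734.

€30,508.07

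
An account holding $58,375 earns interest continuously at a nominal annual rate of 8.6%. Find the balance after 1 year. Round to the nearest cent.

A = P·e^(rt) = 58,375·e^(0.086·1) = 58,375·e^0.086.
e^0.086 ≈ 1.0898063283, so A ≈ 63,617.4444.

$63,617.44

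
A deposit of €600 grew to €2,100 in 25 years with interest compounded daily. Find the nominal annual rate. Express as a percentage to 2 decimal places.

5.01%

(1 + r/365)^9125 = 2,100/600 = 3.5.
1 + r/365 = 3.5^(1/9125) ≈ 1.000137, so r/365 ≈ 0.000137299.
r ≈ 365·0.000137299 = 5.01140%.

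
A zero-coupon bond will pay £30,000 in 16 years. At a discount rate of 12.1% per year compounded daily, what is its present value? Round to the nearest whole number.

Periodic rate = 12.1%/365 = 0.000331507; 5840 periods.
P = 30,000/(1 + 0.121/365)^5840 ≈ 30,000/6.9287482714 ≈ 4,329.7864.

£4,330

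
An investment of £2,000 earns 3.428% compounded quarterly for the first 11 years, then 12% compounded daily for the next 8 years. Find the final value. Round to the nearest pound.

Phase 1: 2,000·(1 + 0.00857)^44 ≈ 2,911.3607.
Phase 2: 2,911.3607·(1 + 0.12/365)^2920 ≈ 7,602.3909.

£7,602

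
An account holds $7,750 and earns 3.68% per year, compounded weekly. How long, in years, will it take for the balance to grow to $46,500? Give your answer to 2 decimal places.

48.71 years

(1 + 0.000707692)^(52t) = 46,500/7,750 = 6.
52t·ln(1 + 0.000707692) = ln(6); 52t = 1.7918/0.000707442 ≈ 2532.7298.
t ≈ 48.7063 years.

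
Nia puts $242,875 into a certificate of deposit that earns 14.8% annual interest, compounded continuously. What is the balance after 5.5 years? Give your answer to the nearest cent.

A = P·e^(rt) = 242,875·e^(0.148·5.5) = 242,875·e^0.814.
e^0.814 ≈ 2.25691762589, so A ≈ 548,148.8684.

$548,148.87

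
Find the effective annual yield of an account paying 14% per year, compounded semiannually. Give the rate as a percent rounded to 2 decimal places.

14.49%

EAR = (1 + 14%/2)^2 − 1 = (1 + 0.07)^2 − 1.
(1 + 0.07)^2 ≈ 1.1449, so EAR ≈ 14.49000%.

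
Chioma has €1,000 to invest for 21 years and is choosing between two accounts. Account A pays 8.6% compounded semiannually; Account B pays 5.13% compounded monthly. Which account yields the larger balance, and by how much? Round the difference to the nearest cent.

A: (1 + 0.043)^42 ≈ 5.860584794, so 1,000 × 5.860584794 ≈ 5,860.5848.
B: (1 + 0.004275)^252 ≈ 2.930004073, so 1,000 × 2.930004073 ≈ 2,930.0041.
Difference ≈ 2,930.5807 in favor of A.

Account A, by €2,930.58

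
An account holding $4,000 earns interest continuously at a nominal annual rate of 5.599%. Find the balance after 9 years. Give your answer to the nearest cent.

A = P·e^(rt) = 4,000·e^(0.05599·9) = 4,000·e^0.50391.
e^0.50391 ≈ 1.65518039, so A ≈ 6,620.7216.

$6,620.72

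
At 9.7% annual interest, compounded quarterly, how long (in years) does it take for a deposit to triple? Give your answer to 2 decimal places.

(1 + 0.02425)^(4t) = 3.
4t = ln 3 / ln(1 + 0.02425) ≈ 1.0986/0.0239606 ≈ 45.8507.
t ≈ 11.4627.

11.46 years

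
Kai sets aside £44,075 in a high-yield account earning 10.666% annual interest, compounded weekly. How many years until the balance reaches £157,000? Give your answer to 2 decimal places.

(1 + 0.00205115)^(52t) = 157,000/44,075 = 3.5621.
52t·ln(1 + 0.00205115) = ln(3.5621); 52t = 1.2704/0.00204905 ≈ 619.9708.
t ≈ 11.9225 years.

11.92 years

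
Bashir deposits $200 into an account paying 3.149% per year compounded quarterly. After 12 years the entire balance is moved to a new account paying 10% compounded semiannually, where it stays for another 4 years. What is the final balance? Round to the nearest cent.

Phase 1: 200·(1 + 0.0078725)^48 ≈ 291.4061.
Phase 2: 291.4061·(1 + 0.05)^8 ≈ 430.5395.

$430.54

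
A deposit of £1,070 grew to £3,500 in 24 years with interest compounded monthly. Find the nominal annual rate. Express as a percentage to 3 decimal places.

The 288-period growth factor is 3,500/1,070 = 3.27103.
r/12 = 3.27103^(1/288) − 1 ≈ 0.00412342, so r ≈ 12·0.00412342 = 4.94811%.

4.948%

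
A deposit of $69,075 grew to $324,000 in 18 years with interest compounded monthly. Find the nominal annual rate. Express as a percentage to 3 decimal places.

(1 + r/12)^216 = 324,000/69,075 = 4.69055.
1 + r/12 = 4.69055^(1/216) ≈ 1.007181, so r/12 ≈ 0.00718099.
r ≈ 12·0.00718099 = 8.61719%.

8.617%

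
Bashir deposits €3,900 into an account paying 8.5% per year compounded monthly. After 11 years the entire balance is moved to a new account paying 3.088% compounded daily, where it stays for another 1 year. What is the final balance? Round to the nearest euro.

After 11 years at 8.5%: 3,900 × 2.538831908 ≈ 9,901.4444.
Then 1 years at 3.088%: 9,901.4444 × 1.0313603859 ≈ 10,211.9576.

€10,212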